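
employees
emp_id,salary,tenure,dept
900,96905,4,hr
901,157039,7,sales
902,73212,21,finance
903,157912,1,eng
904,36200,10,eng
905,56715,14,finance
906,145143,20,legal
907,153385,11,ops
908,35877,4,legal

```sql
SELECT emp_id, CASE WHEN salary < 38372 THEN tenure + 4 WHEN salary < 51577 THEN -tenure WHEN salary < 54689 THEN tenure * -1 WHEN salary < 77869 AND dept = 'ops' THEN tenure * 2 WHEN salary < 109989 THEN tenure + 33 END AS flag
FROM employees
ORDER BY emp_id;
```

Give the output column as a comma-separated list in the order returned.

37, NULL, 54, NULL, 14, 47, NULL, NULL, 8

emp_id=900: salary < 109989 → 37
emp_id=901: (no match → NULL) → NULL
emp_id=902: salary < 109989 → 54
emp_id=903: (no match → NULL) → NULL
emp_id=904: salary < 38372 → 14
emp_id=905: salary < 109989 → 47
emp_id=906: (no match → NULL) → NULL
emp_id=907: (no match → NULL) → NULL
emp_id=908: salary < 38372 → 8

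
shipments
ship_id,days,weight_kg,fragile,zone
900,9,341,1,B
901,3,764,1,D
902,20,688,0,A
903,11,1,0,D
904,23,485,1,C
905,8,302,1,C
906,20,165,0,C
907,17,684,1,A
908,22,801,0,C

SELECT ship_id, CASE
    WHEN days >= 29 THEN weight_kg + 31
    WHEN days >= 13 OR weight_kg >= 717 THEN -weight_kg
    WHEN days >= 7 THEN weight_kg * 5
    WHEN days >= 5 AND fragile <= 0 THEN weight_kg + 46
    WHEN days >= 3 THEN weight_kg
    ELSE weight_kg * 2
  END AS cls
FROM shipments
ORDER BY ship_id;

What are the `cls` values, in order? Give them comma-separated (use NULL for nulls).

ship_id=900: days >= 7 → 1705
ship_id=901: days >= 13 OR weight_kg >= 717 → -764
ship_id=902: days >= 13 OR weight_kg >= 717 → -688
ship_id=903: days >= 7 → 5
ship_id=904: days >= 13 OR weight_kg >= 717 → -485
ship_id=905: days >= 7 → 1510
ship_id=906: days >= 13 OR weight_kg >= 717 → -165
ship_id=907: days >= 13 OR weight_kg >= 717 → -684
ship_id=908: days >= 13 OR weight_kg >= 717 → -801

1705, -764, -688, 5, -485, 1510, -165, -684, -801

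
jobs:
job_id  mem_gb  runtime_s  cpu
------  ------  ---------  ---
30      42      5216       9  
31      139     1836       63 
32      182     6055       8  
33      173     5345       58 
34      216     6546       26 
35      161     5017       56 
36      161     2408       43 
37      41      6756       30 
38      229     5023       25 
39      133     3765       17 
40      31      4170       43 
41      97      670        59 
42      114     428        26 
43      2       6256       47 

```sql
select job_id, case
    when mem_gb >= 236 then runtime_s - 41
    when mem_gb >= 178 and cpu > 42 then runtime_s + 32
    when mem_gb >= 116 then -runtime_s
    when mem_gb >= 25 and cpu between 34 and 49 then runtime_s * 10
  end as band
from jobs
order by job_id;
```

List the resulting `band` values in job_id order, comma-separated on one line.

job_id=30: (no match → NULL) → NULL
job_id=31: mem_gb >= 116 → -1836
job_id=32: mem_gb >= 116 → -6055
job_id=33: mem_gb >= 116 → -5345
job_id=34: mem_gb >= 116 → -6546
job_id=35: mem_gb >= 116 → -5017
job_id=36: mem_gb >= 116 → -2408
job_id=37: (no match → NULL) → NULL
job_id=38: mem_gb >= 116 → -5023
job_id=39: mem_gb >= 116 → -3765
job_id=40: mem_gb >= 25 and cpu between 34 and 49 → 41700
job_id=41: (no match → NULL) → NULL
job_id=42: (no match → NULL) → NULL
job_id=43: (no match → NULL) → NULL

NULL, -1836, -6055, -5345, -6546, -5017, -2408, NULL, -5023, -3765, 41700, NULL, NULL, NULL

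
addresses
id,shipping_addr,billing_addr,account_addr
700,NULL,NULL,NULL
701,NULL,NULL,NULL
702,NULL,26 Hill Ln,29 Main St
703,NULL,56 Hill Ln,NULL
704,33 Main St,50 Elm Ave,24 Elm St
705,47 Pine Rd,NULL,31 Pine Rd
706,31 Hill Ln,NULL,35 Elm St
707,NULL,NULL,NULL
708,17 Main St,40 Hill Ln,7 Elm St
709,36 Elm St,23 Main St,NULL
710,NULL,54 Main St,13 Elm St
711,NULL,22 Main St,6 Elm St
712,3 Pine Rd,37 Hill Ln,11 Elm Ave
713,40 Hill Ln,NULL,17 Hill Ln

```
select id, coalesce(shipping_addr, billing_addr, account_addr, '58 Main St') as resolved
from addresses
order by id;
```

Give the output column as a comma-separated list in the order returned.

id=700: shipping_addr=NULL, billing_addr=NULL, account_addr=NULL, → literal 58 Main St → 58 Main St
id=701: shipping_addr=NULL, billing_addr=NULL, account_addr=NULL, → literal 58 Main St → 58 Main St
id=702: shipping_addr=NULL, billing_addr=26 Hill Ln → 26 Hill Ln
id=703: shipping_addr=NULL, billing_addr=56 Hill Ln → 56 Hill Ln
id=704: shipping_addr=33 Main St → 33 Main St
id=705: shipping_addr=47 Pine Rd → 47 Pine Rd
id=706: shipping_addr=31 Hill Ln → 31 Hill Ln
id=707: shipping_addr=NULL, billing_addr=NULL, account_addr=NULL, → literal 58 Main St → 58 Main St
id=708: shipping_addr=17 Main St → 17 Main St
id=709: shipping_addr=36 Elm St → 36 Elm St
id=710: shipping_addr=NULL, billing_addr=54 Main St → 54 Main St
id=711: shipping_addr=NULL, billing_addr=22 Main St → 22 Main St
id=712: shipping_addr=3 Pine Rd → 3 Pine Rd
id=713: shipping_addr=40 Hill Ln → 40 Hill Ln

58 Main St, 58 Main St, 26 Hill Ln, 56 Hill Ln, 33 Main St, 47 Pine Rd, 31 Hill Ln, 58 Main St, 17 Main St, 36 Elm St, 54 Main St, 22 Main St, 3 Pine Rd, 40 Hill Ln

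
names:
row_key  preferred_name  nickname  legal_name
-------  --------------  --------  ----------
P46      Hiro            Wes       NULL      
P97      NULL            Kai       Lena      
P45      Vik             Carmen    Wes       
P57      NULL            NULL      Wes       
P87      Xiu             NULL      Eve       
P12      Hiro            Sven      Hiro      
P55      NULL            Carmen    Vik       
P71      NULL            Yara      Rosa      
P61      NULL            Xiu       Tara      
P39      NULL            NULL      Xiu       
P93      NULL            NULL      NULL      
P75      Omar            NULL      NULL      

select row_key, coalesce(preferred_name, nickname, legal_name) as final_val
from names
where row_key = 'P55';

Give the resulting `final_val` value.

Carmen

row_key = P55: preferred_name=NULL, nickname=Carmen, legal_name=Vik.
preferred_name=NULL, nickname=Carmen → Carmen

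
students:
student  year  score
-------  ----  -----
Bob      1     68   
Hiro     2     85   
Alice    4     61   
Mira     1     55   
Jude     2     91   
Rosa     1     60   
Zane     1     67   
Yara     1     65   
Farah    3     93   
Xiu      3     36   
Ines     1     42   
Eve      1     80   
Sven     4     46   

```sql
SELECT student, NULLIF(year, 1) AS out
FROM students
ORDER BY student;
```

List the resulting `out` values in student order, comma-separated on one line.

student=Alice: year=4 vs 1: differ → 4
student=Bob: year=1 vs 1: equal → NULL
student=Eve: year=1 vs 1: equal → NULL
student=Farah: year=3 vs 1: differ → 3
student=Hiro: year=2 vs 1: differ → 2
student=Ines: year=1 vs 1: equal → NULL
student=Jude: year=2 vs 1: differ → 2
student=Mira: year=1 vs 1: equal → NULL
student=Rosa: year=1 vs 1: equal → NULL
student=Sven: year=4 vs 1: differ → 4
student=Xiu: year=3 vs 1: differ → 3
student=Yara: year=1 vs 1: equal → NULL
student=Zane: year=1 vs 1: equal → NULL

4, NULL, NULL, 3, 2, NULL, 2, NULL, NULL, 4, 3, NULL, NULL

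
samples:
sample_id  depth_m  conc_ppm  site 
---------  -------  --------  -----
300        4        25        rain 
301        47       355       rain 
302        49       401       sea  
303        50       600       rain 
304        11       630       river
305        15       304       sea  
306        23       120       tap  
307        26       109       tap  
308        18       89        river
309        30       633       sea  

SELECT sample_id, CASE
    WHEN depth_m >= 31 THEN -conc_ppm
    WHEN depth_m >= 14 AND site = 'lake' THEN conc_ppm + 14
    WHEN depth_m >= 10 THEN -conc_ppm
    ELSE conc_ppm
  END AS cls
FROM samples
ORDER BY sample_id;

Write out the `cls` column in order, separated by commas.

25, -355, -401, -600, -630, -304, -120, -109, -89, -633

sample_id=300: ELSE → 25
sample_id=301: depth_m >= 31 → -355
sample_id=302: depth_m >= 31 → -401
sample_id=303: depth_m >= 31 → -600
sample_id=304: depth_m >= 10 → -630
sample_id=305: depth_m >= 10 → -304
sample_id=306: depth_m >= 10 → -120
sample_id=307: depth_m >= 10 → -109
sample_id=308: depth_m >= 10 → -89
sample_id=309: depth_m >= 10 → -633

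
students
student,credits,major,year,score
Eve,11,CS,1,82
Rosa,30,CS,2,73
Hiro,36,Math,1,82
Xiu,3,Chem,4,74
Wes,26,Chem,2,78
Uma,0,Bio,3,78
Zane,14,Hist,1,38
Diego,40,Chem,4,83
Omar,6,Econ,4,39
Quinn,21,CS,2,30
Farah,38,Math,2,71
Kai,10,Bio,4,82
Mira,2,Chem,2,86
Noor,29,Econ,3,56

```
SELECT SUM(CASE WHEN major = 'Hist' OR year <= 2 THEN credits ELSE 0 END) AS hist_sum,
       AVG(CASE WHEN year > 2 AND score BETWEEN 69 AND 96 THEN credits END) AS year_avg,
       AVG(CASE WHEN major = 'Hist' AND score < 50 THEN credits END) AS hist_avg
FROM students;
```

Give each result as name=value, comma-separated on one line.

hist_sum=178, year_avg=13.25, hist_avg=14

[hist_sum: major = 'Hist' OR year <= 2]
student=Eve: ✓ → 11
student=Rosa: ✓ → 30
student=Hiro: ✓ → 36
student=Xiu: ✗
student=Wes: ✓ → 26
student=Uma: ✗
student=Zane: ✓ → 14
student=Diego: ✗
student=Omar: ✗
student=Quinn: ✓ → 21
student=Farah: ✓ → 38
student=Kai: ✗
student=Mira: ✓ → 2
student=Noor: ✗
hist_sum = 11 + 30 + 36 + 26 + 14 + 21 + 38 + 2 = 178
—
[year_avg: year > 2 AND score BETWEEN 69 AND 96]
student=Eve: ✗
student=Rosa: ✗
student=Hiro: ✗
student=Xiu: ✓ → 3
student=Wes: ✗
student=Uma: ✓ → 0
student=Zane: ✗
student=Diego: ✓ → 40
student=Omar: ✗
student=Quinn: ✗
student=Farah: ✗
student=Kai: ✓ → 10
student=Mira: ✗
student=Noor: ✗
year_avg = (3 + 0 + 40 + 10) / 4 = 13.25
—
[hist_avg: major = 'Hist' AND score < 50]
student=Eve: ✗
student=Rosa: ✗
student=Hiro: ✗
student=Xiu: ✗
student=Wes: ✗
student=Uma: ✗
student=Zane: ✓ → 14
student=Diego: ✗
student=Omar: ✗
student=Quinn: ✗
student=Farah: ✗
student=Kai: ✗
student=Mira: ✗
student=Noor: ✗
hist_avg = 14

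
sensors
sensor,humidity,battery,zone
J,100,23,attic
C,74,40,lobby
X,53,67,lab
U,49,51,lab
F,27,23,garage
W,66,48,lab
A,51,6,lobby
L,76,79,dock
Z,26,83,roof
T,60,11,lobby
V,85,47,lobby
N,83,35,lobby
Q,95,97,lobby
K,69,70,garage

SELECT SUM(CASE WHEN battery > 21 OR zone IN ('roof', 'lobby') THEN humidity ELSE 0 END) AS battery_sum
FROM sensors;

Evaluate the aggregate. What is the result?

914

sensor=J: ✓ → 100
sensor=C: ✓ → 74
sensor=X: ✓ → 53
sensor=U: ✓ → 49
sensor=F: ✓ → 27
sensor=W: ✓ → 66
sensor=A: ✓ → 51
sensor=L: ✓ → 76
sensor=Z: ✓ → 26
sensor=T: ✓ → 60
sensor=V: ✓ → 85
sensor=N: ✓ → 83
sensor=Q: ✓ → 95
sensor=K: ✓ → 69
battery_sum = 100 + 74 + 53 + 49 + 27 + 66 + 51 + 76 + 26 + 60 + 85 + 83 + 95 + 69 = 914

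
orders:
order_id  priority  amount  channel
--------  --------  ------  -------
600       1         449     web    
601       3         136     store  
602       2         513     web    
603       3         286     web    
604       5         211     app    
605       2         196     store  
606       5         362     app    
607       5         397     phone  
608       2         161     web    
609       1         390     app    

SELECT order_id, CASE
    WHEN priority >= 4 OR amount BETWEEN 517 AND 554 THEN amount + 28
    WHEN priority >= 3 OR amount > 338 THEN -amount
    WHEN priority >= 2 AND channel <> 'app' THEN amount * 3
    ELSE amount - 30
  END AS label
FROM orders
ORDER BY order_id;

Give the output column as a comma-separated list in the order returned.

-449, -136, -513, -286, 239, 588, 390, 425, 483, -390

order_id=600: priority >= 3 OR amount > 338 → -449
order_id=601: priority >= 3 OR amount > 338 → -136
order_id=602: priority >= 3 OR amount > 338 → -513
order_id=603: priority >= 3 OR amount > 338 → -286
order_id=604: priority >= 4 OR amount BETWEEN 517 AND 554 → 239
order_id=605: priority >= 2 AND channel <> 'app' → 588
order_id=606: priority >= 4 OR amount BETWEEN 517 AND 554 → 390
order_id=607: priority >= 4 OR amount BETWEEN 517 AND 554 → 425
order_id=608: priority >= 2 AND channel <> 'app' → 483
order_id=609: priority >= 3 OR amount > 338 → -390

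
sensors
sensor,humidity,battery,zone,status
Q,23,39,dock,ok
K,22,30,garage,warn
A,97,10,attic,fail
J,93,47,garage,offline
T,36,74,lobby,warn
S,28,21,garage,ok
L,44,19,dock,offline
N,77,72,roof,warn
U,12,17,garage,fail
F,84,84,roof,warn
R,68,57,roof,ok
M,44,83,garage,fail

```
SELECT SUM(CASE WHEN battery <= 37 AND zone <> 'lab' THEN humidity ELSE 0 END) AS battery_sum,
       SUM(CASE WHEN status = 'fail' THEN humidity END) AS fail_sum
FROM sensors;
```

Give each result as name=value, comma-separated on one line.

battery_sum=203, fail_sum=153

[battery_sum: battery <= 37 AND zone <> 'lab']
sensor=Q: ✗
sensor=K: ✓ → 22
sensor=A: ✓ → 97
sensor=J: ✗
sensor=T: ✗
sensor=S: ✓ → 28
sensor=L: ✓ → 44
sensor=N: ✗
sensor=U: ✓ → 12
sensor=F: ✗
sensor=R: ✗
sensor=M: ✗
battery_sum = 22 + 97 + 28 + 44 + 12 = 203
—
[fail_sum: status = 'fail']
sensor=Q: ✗
sensor=K: ✗
sensor=A: ✓ → 97
sensor=J: ✗
sensor=T: ✗
sensor=S: ✗
sensor=L: ✗
sensor=N: ✗
sensor=U: ✓ → 12
sensor=F: ✗
sensor=R: ✗
sensor=M: ✓ → 44
fail_sum = 97 + 12 + 44 = 153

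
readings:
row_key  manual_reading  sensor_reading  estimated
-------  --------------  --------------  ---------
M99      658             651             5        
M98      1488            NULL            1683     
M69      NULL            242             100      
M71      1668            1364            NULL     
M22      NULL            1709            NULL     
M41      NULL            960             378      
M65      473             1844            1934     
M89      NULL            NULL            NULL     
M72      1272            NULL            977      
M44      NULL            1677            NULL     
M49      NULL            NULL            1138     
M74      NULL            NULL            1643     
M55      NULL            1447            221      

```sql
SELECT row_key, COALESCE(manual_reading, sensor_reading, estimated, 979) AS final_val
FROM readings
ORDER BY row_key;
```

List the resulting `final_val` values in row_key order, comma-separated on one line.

1709, 960, 1677, 1138, 1447, 473, 242, 1668, 1272, 1643, 979, 1488, 658

row_key=M22: manual_reading=NULL, sensor_reading=1709 → 1709
row_key=M41: manual_reading=NULL, sensor_reading=960 → 960
row_key=M44: manual_reading=NULL, sensor_reading=1677 → 1677
row_key=M49: manual_reading=NULL, sensor_reading=NULL, estimated=1138 → 1138
row_key=M55: manual_reading=NULL, sensor_reading=1447 → 1447
row_key=M65: manual_reading=473 → 473
row_key=M69: manual_reading=NULL, sensor_reading=242 → 242
row_key=M71: manual_reading=1668 → 1668
row_key=M72: manual_reading=1272 → 1272
row_key=M74: manual_reading=NULL, sensor_reading=NULL, estimated=1643 → 1643
row_key=M89: manual_reading=NULL, sensor_reading=NULL, estimated=NULL, → literal 979 → 979
row_key=M98: manual_reading=1488 → 1488
row_key=M99: manual_reading=658 → 658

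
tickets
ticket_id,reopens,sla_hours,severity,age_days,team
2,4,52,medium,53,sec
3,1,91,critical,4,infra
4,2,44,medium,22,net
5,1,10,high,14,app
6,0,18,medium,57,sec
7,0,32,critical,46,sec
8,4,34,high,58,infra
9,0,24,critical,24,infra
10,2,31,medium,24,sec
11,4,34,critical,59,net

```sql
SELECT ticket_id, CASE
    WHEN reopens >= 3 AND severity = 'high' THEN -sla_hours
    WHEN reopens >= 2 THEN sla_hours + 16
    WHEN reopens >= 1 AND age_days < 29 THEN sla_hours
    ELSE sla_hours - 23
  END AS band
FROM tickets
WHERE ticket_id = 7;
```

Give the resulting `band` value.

ticket_id = 7: reopens=0, sla_hours=32, severity=critical, age_days=46, team=sec.
reopens >= 3 AND severity = 'high' → false
reopens >= 2 → false
reopens >= 1 AND age_days < 29 → false
No prior WHEN matched → ELSE → 9

9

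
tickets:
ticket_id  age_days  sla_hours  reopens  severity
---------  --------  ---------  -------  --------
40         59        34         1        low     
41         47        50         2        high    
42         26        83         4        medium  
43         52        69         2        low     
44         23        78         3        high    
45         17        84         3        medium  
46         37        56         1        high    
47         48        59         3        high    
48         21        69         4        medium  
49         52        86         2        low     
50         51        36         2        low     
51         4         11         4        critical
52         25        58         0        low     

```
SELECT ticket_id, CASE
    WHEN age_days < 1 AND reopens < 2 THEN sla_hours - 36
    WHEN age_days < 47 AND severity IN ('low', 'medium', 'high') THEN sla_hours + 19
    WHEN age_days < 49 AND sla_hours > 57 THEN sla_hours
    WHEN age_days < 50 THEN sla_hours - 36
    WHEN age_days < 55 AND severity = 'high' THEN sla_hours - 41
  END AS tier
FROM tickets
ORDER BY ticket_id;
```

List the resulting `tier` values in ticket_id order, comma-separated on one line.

ticket_id=40: (no match → NULL) → NULL
ticket_id=41: age_days < 50 → 14
ticket_id=42: age_days < 47 AND severity IN ('low', 'medium', 'high') → 102
ticket_id=43: (no match → NULL) → NULL
ticket_id=44: age_days < 47 AND severity IN ('low', 'medium', 'high') → 97
ticket_id=45: age_days < 47 AND severity IN ('low', 'medium', 'high') → 103
ticket_id=46: age_days < 47 AND severity IN ('low', 'medium', 'high') → 75
ticket_id=47: age_days < 49 AND sla_hours > 57 → 59
ticket_id=48: age_days < 47 AND severity IN ('low', 'medium', 'high') → 88
ticket_id=49: (no match → NULL) → NULL
ticket_id=50: (no match → NULL) → NULL
ticket_id=51: age_days < 50 → -25
ticket_id=52: age_days < 47 AND severity IN ('low', 'medium', 'high') → 77

NULL, 14, 102, NULL, 97, 103, 75, 59, 88, NULL, NULL, -25, 77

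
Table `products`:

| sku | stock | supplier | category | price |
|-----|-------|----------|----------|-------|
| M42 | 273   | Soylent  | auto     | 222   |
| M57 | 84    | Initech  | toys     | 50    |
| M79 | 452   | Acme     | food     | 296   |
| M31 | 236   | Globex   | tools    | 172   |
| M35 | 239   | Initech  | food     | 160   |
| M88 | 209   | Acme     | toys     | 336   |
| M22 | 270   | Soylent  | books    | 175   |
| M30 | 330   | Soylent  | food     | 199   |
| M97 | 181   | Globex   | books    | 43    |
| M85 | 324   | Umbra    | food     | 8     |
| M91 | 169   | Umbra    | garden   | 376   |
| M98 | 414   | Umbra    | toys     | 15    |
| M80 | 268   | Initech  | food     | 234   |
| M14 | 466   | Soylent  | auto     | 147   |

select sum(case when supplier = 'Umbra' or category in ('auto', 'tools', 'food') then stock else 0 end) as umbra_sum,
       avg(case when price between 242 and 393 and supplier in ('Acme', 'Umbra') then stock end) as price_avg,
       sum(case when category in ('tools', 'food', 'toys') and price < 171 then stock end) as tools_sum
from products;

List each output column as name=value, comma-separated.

umbra_sum=3171, price_avg=276.6666666667, tools_sum=1061

[umbra_sum: supplier = 'Umbra' or category in ('auto', 'tools', 'food')]
sku=M42: ✓ → 273
sku=M57: ✗
sku=M79: ✓ → 452
sku=M31: ✓ → 236
sku=M35: ✓ → 239
sku=M88: ✗
sku=M22: ✗
sku=M30: ✓ → 330
sku=M97: ✗
sku=M85: ✓ → 324
sku=M91: ✓ → 169
sku=M98: ✓ → 414
sku=M80: ✓ → 268
sku=M14: ✓ → 466
umbra_sum = 273 + 452 + 236 + 239 + 330 + 324 + 169 + 414 + 268 + 466 = 3171
—
[price_avg: price between 242 and 393 and supplier in ('Acme', 'Umbra')]
sku=M42: ✗
sku=M57: ✗
sku=M79: ✓ → 452
sku=M31: ✗
sku=M35: ✗
sku=M88: ✓ → 209
sku=M22: ✗
sku=M30: ✗
sku=M97: ✗
sku=M85: ✗
sku=M91: ✓ → 169
sku=M98: ✗
sku=M80: ✗
sku=M14: ✗
price_avg = (452 + 209 + 169) / 3 = 276.6666666667
—
[tools_sum: category in ('tools', 'food', 'toys') and price < 171]
sku=M42: ✗
sku=M57: ✓ → 84
sku=M79: ✗
sku=M31: ✗
sku=M35: ✓ → 239
sku=M88: ✗
sku=M22: ✗
sku=M30: ✗
sku=M97: ✗
sku=M85: ✓ → 324
sku=M91: ✗
sku=M98: ✓ → 414
sku=M80: ✗
sku=M14: ✗
tools_sum = 84 + 239 + 324 + 414 = 1061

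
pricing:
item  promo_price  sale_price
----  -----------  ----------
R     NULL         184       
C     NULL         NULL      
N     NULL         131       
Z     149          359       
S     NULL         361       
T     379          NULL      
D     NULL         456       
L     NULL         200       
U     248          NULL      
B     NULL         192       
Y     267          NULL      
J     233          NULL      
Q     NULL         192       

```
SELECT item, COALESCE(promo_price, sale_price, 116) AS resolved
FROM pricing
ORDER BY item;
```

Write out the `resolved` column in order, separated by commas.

192, 116, 456, 233, 200, 131, 192, 184, 361, 379, 248, 267, 149

item=B: promo_price=NULL, sale_price=192 → 192
item=C: promo_price=NULL, sale_price=NULL, → literal 116 → 116
item=D: promo_price=NULL, sale_price=456 → 456
item=J: promo_price=233 → 233
item=L: promo_price=NULL, sale_price=200 → 200
item=N: promo_price=NULL, sale_price=131 → 131
item=Q: promo_price=NULL, sale_price=192 → 192
item=R: promo_price=NULL, sale_price=184 → 184
item=S: promo_price=NULL, sale_price=361 → 361
item=T: promo_price=379 → 379
item=U: promo_price=248 → 248
item=Y: promo_price=267 → 267
item=Z: promo_price=149 → 149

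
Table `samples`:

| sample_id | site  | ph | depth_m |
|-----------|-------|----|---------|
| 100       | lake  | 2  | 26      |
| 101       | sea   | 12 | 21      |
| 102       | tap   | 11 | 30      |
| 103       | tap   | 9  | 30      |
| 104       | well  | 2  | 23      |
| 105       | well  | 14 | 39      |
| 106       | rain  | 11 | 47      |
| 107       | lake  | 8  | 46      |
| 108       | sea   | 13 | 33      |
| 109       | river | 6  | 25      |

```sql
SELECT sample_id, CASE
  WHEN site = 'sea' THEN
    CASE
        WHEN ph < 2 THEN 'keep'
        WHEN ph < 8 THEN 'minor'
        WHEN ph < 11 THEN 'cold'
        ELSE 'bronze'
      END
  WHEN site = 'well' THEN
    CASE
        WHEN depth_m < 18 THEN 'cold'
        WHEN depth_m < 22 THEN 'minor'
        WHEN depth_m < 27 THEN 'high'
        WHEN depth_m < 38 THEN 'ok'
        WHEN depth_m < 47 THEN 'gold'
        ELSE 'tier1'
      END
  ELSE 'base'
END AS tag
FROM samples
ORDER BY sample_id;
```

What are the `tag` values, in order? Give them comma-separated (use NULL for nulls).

sample_id=100: site='lake' → outer ELSE → base
sample_id=101: site='sea' → inner[ELSE] → bronze
sample_id=102: site='tap' → outer ELSE → base
sample_id=103: site='tap' → outer ELSE → base
sample_id=104: site='well' → inner[depth_m < 27] → high
sample_id=105: site='well' → inner[depth_m < 47] → gold
sample_id=106: site='rain' → outer ELSE → base
sample_id=107: site='lake' → outer ELSE → base
sample_id=108: site='sea' → inner[ELSE] → bronze
sample_id=109: site='river' → outer ELSE → base

base, bronze, base, base, high, gold, base, base, bronze, base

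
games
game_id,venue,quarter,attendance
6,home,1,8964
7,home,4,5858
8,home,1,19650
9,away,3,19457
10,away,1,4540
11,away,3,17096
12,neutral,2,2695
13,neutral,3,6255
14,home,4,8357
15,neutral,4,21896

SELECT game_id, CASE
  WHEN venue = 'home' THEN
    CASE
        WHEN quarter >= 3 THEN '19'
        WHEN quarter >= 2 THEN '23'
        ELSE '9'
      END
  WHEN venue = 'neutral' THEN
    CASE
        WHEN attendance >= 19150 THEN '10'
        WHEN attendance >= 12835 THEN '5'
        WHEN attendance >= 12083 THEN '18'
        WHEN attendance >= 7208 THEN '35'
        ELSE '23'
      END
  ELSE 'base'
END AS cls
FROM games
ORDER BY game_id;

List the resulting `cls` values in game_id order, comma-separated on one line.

game_id=6: venue='home' → inner[ELSE] → 9
game_id=7: venue='home' → inner[quarter >= 3] → 19
game_id=8: venue='home' → inner[ELSE] → 9
game_id=9: venue='away' → outer ELSE → base
game_id=10: venue='away' → outer ELSE → base
game_id=11: venue='away' → outer ELSE → base
game_id=12: venue='neutral' → inner[ELSE] → 23
game_id=13: venue='neutral' → inner[ELSE] → 23
game_id=14: venue='home' → inner[quarter >= 3] → 19
game_id=15: venue='neutral' → inner[attendance >= 19150] → 10

9, 19, 9, base, base, base, 23, 23, 19, 10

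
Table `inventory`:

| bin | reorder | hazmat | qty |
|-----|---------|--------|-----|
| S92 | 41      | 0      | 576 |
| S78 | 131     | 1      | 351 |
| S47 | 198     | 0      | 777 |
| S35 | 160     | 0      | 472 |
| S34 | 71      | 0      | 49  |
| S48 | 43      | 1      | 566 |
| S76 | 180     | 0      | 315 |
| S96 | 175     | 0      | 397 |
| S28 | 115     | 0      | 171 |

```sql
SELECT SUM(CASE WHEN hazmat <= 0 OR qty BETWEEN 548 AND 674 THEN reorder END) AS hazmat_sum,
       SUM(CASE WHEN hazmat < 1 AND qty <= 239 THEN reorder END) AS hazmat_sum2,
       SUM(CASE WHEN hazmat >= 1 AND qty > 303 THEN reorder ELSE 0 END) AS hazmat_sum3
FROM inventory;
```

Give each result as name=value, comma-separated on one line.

hazmat_sum=983, hazmat_sum2=186, hazmat_sum3=174

[hazmat_sum: hazmat <= 0 OR qty BETWEEN 548 AND 674]
bin=S92: ✓ → 41
bin=S78: ✗
bin=S47: ✓ → 198
bin=S35: ✓ → 160
bin=S34: ✓ → 71
bin=S48: ✓ → 43
bin=S76: ✓ → 180
bin=S96: ✓ → 175
bin=S28: ✓ → 115
hazmat_sum = 41 + 198 + 160 + 71 + 43 + 180 + 175 + 115 = 983
—
[hazmat_sum2: hazmat < 1 AND qty <= 239]
bin=S92: ✗
bin=S78: ✗
bin=S47: ✗
bin=S35: ✗
bin=S34: ✓ → 71
bin=S48: ✗
bin=S76: ✗
bin=S96: ✗
bin=S28: ✓ → 115
hazmat_sum2 = 71 + 115 = 186
—
[hazmat_sum3: hazmat >= 1 AND qty > 303]
bin=S92: ✗
bin=S78: ✓ → 131
bin=S47: ✗
bin=S35: ✗
bin=S34: ✗
bin=S48: ✓ → 43
bin=S76: ✗
bin=S96: ✗
bin=S28: ✗
hazmat_sum3 = 131 + 43 = 174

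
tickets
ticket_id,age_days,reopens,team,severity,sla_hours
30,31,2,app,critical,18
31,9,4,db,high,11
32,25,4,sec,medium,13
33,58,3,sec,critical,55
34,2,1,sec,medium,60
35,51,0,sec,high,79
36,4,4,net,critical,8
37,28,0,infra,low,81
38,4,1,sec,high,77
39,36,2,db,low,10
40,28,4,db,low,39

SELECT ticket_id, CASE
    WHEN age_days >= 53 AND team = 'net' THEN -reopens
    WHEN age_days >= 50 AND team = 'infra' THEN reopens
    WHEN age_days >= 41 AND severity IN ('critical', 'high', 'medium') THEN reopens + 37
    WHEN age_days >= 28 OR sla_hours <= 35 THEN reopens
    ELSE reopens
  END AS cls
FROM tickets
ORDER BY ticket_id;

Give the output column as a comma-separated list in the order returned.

ticket_id=30: age_days >= 28 OR sla_hours <= 35 → 2
ticket_id=31: age_days >= 28 OR sla_hours <= 35 → 4
ticket_id=32: age_days >= 28 OR sla_hours <= 35 → 4
ticket_id=33: age_days >= 41 AND severity IN ('critical', 'high', 'medium') → 40
ticket_id=34: ELSE → 1
ticket_id=35: age_days >= 41 AND severity IN ('critical', 'high', 'medium') → 37
ticket_id=36: age_days >= 28 OR sla_hours <= 35 → 4
ticket_id=37: age_days >= 28 OR sla_hours <= 35 → 0
ticket_id=38: ELSE → 1
ticket_id=39: age_days >= 28 OR sla_hours <= 35 → 2
ticket_id=40: age_days >= 28 OR sla_hours <= 35 → 4

2, 4, 4, 40, 1, 37, 4, 0, 1, 2, 4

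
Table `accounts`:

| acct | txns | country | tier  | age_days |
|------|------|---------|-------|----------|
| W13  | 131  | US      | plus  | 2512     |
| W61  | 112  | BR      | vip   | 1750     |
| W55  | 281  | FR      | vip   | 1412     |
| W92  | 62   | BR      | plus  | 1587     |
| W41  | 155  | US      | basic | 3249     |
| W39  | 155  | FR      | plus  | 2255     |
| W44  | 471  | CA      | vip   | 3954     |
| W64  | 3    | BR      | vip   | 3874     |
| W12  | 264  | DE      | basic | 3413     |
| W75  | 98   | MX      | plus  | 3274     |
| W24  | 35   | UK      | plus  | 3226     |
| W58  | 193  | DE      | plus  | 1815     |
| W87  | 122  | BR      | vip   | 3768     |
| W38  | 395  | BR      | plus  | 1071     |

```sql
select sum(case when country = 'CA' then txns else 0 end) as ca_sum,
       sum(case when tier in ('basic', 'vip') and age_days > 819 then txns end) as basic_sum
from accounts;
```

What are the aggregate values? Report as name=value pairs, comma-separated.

ca_sum=471, basic_sum=1408

[ca_sum: country = 'CA']
acct=W13: ✗
acct=W61: ✗
acct=W55: ✗
acct=W92: ✗
acct=W41: ✗
acct=W39: ✗
acct=W44: ✓ → 471
acct=W64: ✗
acct=W12: ✗
acct=W75: ✗
acct=W24: ✗
acct=W58: ✗
acct=W87: ✗
acct=W38: ✗
ca_sum = 471
—
[basic_sum: tier in ('basic', 'vip') and age_days > 819]
acct=W13: ✗
acct=W61: ✓ → 112
acct=W55: ✓ → 281
acct=W92: ✗
acct=W41: ✓ → 155
acct=W39: ✗
acct=W44: ✓ → 471
acct=W64: ✓ → 3
acct=W12: ✓ → 264
acct=W75: ✗
acct=W24: ✗
acct=W58: ✗
acct=W87: ✓ → 122
acct=W38: ✗
basic_sum = 112 + 281 + 155 + 471 + 3 + 264 + 122 = 1408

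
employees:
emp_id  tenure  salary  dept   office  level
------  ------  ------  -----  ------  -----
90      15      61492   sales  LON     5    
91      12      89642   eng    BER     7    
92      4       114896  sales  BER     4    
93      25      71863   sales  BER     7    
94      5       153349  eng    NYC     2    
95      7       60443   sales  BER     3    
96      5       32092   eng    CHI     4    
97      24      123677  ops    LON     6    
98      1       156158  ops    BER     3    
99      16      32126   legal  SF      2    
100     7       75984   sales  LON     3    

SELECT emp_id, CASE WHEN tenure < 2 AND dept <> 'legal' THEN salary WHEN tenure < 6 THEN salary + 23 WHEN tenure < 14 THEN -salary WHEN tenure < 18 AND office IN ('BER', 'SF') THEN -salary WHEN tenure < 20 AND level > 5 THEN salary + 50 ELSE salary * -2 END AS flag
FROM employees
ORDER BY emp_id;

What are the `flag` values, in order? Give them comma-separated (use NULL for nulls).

-122984, -89642, 114919, -143726, 153372, -60443, 32115, -247354, 156158, -32126, -75984

emp_id=90: ELSE → -122984
emp_id=91: tenure < 14 → -89642
emp_id=92: tenure < 6 → 114919
emp_id=93: ELSE → -143726
emp_id=94: tenure < 6 → 153372
emp_id=95: tenure < 14 → -60443
emp_id=96: tenure < 6 → 32115
emp_id=97: ELSE → -247354
emp_id=98: tenure < 2 AND dept <> 'legal' → 156158
emp_id=99: tenure < 18 AND office IN ('BER', 'SF') → -32126
emp_id=100: tenure < 14 → -75984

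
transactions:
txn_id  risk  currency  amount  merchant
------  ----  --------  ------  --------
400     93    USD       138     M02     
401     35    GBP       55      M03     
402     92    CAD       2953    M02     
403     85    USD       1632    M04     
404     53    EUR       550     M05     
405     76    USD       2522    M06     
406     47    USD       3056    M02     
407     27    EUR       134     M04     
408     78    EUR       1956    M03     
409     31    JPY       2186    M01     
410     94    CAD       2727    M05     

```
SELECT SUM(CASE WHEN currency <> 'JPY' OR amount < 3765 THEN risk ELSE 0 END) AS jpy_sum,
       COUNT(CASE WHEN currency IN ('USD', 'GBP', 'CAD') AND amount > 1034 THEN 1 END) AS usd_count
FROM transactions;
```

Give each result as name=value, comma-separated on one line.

jpy_sum=711, usd_count=5

[jpy_sum: currency <> 'JPY' OR amount < 3765]
txn_id=400: ✓ → 93
txn_id=401: ✓ → 35
txn_id=402: ✓ → 92
txn_id=403: ✓ → 85
txn_id=404: ✓ → 53
txn_id=405: ✓ → 76
txn_id=406: ✓ → 47
txn_id=407: ✓ → 27
txn_id=408: ✓ → 78
txn_id=409: ✓ → 31
txn_id=410: ✓ → 94
jpy_sum = 93 + 35 + 92 + 85 + 53 + 76 + 47 + 27 + 78 + 31 + 94 = 711
—
[usd_count: currency IN ('USD', 'GBP', 'CAD') AND amount > 1034]
txn_id=400: ✗
txn_id=401: ✗
txn_id=402: ✓ → 1
txn_id=403: ✓ → 1
txn_id=404: ✗
txn_id=405: ✓ → 1
txn_id=406: ✓ → 1
txn_id=407: ✗
txn_id=408: ✗
txn_id=409: ✗
txn_id=410: ✓ → 1
usd_count = COUNT(1, 1, 1, 1, 1) = 5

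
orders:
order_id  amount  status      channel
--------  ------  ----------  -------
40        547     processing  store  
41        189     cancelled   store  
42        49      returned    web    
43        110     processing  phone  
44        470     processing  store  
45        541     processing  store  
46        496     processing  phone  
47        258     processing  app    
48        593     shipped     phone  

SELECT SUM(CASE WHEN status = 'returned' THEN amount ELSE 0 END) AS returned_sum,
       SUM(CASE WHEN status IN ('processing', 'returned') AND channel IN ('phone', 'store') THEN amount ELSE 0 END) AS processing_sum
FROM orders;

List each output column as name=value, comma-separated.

[returned_sum: status = 'returned']
order_id=40: ✗
order_id=41: ✗
order_id=42: ✓ → 49
order_id=43: ✗
order_id=44: ✗
order_id=45: ✗
order_id=46: ✗
order_id=47: ✗
order_id=48: ✗
returned_sum = 49
—
[processing_sum: status IN ('processing', 'returned') AND channel IN ('phone', 'store')]
order_id=40: ✓ → 547
order_id=41: ✗
order_id=42: ✗
order_id=43: ✓ → 110
order_id=44: ✓ → 470
order_id=45: ✓ → 541
order_id=46: ✓ → 496
order_id=47: ✗
order_id=48: ✗
processing_sum = 547 + 110 + 470 + 541 + 496 = 2164

returned_sum=49, processing_sum=2164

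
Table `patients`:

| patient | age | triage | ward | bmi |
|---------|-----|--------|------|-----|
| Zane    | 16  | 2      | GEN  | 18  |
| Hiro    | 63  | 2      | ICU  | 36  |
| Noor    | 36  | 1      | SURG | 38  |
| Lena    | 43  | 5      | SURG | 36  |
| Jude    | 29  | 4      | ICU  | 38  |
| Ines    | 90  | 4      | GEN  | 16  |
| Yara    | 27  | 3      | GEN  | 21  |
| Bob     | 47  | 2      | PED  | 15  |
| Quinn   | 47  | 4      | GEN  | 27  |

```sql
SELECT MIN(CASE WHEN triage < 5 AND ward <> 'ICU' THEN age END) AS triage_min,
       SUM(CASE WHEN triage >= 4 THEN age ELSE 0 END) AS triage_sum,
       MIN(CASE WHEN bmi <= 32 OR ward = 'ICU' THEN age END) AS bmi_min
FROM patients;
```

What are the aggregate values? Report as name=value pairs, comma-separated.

triage_min=16, triage_sum=209, bmi_min=16

[triage_min: triage < 5 AND ward <> 'ICU']
patient=Zane: ✓ → 16
patient=Hiro: ✗
patient=Noor: ✓ → 36
patient=Lena: ✗
patient=Jude: ✗
patient=Ines: ✓ → 90
patient=Yara: ✓ → 27
patient=Bob: ✓ → 47
patient=Quinn: ✓ → 47
triage_min = MIN(16, 36, 90, 27, 47, 47) = 16
—
[triage_sum: triage >= 4]
patient=Zane: ✗
patient=Hiro: ✗
patient=Noor: ✗
patient=Lena: ✓ → 43
patient=Jude: ✓ → 29
patient=Ines: ✓ → 90
patient=Yara: ✗
patient=Bob: ✗
patient=Quinn: ✓ → 47
triage_sum = 43 + 29 + 90 + 47 = 209
—
[bmi_min: bmi <= 32 OR ward = 'ICU']
patient=Zane: ✓ → 16
patient=Hiro: ✓ → 63
patient=Noor: ✗
patient=Lena: ✗
patient=Jude: ✓ → 29
patient=Ines: ✓ → 90
patient=Yara: ✓ → 27
patient=Bob: ✓ → 47
patient=Quinn: ✓ → 47
bmi_min = MIN(16, 63, 29, 90, 27, 47, 47) = 16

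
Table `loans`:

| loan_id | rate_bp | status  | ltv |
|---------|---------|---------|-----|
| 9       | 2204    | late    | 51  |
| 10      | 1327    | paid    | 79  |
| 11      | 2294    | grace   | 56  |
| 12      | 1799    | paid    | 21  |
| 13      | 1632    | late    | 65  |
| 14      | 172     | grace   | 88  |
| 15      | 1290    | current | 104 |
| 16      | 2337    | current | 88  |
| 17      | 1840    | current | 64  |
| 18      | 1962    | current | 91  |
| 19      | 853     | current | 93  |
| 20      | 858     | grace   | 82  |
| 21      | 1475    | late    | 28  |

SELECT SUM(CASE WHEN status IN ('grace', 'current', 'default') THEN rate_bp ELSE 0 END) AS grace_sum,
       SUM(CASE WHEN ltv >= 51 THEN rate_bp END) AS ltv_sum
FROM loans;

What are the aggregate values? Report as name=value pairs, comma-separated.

[grace_sum: status IN ('grace', 'current', 'default')]
loan_id=9: ✗
loan_id=10: ✗
loan_id=11: ✓ → 2294
loan_id=12: ✗
loan_id=13: ✗
loan_id=14: ✓ → 172
loan_id=15: ✓ → 1290
loan_id=16: ✓ → 2337
loan_id=17: ✓ → 1840
loan_id=18: ✓ → 1962
loan_id=19: ✓ → 853
loan_id=20: ✓ → 858
loan_id=21: ✗
grace_sum = 2294 + 172 + 1290 + 2337 + 1840 + 1962 + 853 + 858 = 11606
—
[ltv_sum: ltv >= 51]
loan_id=9: ✓ → 2204
loan_id=10: ✓ → 1327
loan_id=11: ✓ → 2294
loan_id=12: ✗
loan_id=13: ✓ → 1632
loan_id=14: ✓ → 172
loan_id=15: ✓ → 1290
loan_id=16: ✓ → 2337
loan_id=17: ✓ → 1840
loan_id=18: ✓ → 1962
loan_id=19: ✓ → 853
loan_id=20: ✓ → 858
loan_id=21: ✗
ltv_sum = 2204 + 1327 + 2294 + 1632 + 172 + 1290 + 2337 + 1840 + 1962 + 853 + 858 = 16769

grace_sum=11606, ltv_sum=16769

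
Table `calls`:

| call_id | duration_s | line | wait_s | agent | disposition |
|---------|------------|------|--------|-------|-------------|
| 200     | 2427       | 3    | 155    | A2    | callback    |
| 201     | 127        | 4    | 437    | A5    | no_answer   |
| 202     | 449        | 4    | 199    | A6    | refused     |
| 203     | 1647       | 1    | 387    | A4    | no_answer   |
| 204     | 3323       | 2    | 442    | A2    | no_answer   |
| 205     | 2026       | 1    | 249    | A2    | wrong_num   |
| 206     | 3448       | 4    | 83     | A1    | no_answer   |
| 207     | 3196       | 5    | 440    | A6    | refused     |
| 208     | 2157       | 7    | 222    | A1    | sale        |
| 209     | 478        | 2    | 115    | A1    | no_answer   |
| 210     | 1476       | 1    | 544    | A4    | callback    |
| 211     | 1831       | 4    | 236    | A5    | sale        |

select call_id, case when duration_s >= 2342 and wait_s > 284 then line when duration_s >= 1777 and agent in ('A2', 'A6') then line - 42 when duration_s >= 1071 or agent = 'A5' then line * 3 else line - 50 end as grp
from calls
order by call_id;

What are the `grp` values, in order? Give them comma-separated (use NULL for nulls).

call_id=200: duration_s >= 1777 and agent in ('A2', 'A6') → -39
call_id=201: duration_s >= 1071 or agent = 'A5' → 12
call_id=202: ELSE → -46
call_id=203: duration_s >= 1071 or agent = 'A5' → 3
call_id=204: duration_s >= 2342 and wait_s > 284 → 2
call_id=205: duration_s >= 1777 and agent in ('A2', 'A6') → -41
call_id=206: duration_s >= 1071 or agent = 'A5' → 12
call_id=207: duration_s >= 2342 and wait_s > 284 → 5
call_id=208: duration_s >= 1071 or agent = 'A5' → 21
call_id=209: ELSE → -48
call_id=210: duration_s >= 1071 or agent = 'A5' → 3
call_id=211: duration_s >= 1071 or agent = 'A5' → 12

-39, 12, -46, 3, 2, -41, 12, 5, 21, -48, 3, 12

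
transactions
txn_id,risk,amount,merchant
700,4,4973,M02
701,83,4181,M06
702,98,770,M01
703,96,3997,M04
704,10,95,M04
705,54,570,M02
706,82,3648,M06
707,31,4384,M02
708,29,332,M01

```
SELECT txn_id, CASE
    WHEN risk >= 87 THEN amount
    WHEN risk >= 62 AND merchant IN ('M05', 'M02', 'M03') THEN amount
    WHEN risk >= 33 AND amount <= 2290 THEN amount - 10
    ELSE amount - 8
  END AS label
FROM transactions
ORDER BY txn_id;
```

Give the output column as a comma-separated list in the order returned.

4965, 4173, 770, 3997, 87, 560, 3640, 4376, 324

txn_id=700: ELSE → 4965
txn_id=701: ELSE → 4173
txn_id=702: risk >= 87 → 770
txn_id=703: risk >= 87 → 3997
txn_id=704: ELSE → 87
txn_id=705: risk >= 33 AND amount <= 2290 → 560
txn_id=706: ELSE → 3640
txn_id=707: ELSE → 4376
txn_id=708: ELSE → 324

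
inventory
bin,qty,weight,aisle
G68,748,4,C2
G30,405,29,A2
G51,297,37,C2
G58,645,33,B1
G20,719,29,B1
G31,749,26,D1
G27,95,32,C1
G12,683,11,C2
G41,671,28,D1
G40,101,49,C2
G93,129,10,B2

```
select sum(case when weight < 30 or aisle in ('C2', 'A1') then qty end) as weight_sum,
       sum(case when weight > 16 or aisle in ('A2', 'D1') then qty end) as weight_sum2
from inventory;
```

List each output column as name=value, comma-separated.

weight_sum=4502, weight_sum2=3682

[weight_sum: weight < 30 or aisle in ('C2', 'A1')]
bin=G68: ✓ → 748
bin=G30: ✓ → 405
bin=G51: ✓ → 297
bin=G58: ✗
bin=G20: ✓ → 719
bin=G31: ✓ → 749
bin=G27: ✗
bin=G12: ✓ → 683
bin=G41: ✓ → 671
bin=G40: ✓ → 101
bin=G93: ✓ → 129
weight_sum = 748 + 405 + 297 + 719 + 749 + 683 + 671 + 101 + 129 = 4502
—
[weight_sum2: weight > 16 or aisle in ('A2', 'D1')]
bin=G68: ✗
bin=G30: ✓ → 405
bin=G51: ✓ → 297
bin=G58: ✓ → 645
bin=G20: ✓ → 719
bin=G31: ✓ → 749
bin=G27: ✓ → 95
bin=G12: ✗
bin=G41: ✓ → 671
bin=G40: ✓ → 101
bin=G93: ✗
weight_sum2 = 405 + 297 + 645 + 719 + 749 + 95 + 671 + 101 = 3682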